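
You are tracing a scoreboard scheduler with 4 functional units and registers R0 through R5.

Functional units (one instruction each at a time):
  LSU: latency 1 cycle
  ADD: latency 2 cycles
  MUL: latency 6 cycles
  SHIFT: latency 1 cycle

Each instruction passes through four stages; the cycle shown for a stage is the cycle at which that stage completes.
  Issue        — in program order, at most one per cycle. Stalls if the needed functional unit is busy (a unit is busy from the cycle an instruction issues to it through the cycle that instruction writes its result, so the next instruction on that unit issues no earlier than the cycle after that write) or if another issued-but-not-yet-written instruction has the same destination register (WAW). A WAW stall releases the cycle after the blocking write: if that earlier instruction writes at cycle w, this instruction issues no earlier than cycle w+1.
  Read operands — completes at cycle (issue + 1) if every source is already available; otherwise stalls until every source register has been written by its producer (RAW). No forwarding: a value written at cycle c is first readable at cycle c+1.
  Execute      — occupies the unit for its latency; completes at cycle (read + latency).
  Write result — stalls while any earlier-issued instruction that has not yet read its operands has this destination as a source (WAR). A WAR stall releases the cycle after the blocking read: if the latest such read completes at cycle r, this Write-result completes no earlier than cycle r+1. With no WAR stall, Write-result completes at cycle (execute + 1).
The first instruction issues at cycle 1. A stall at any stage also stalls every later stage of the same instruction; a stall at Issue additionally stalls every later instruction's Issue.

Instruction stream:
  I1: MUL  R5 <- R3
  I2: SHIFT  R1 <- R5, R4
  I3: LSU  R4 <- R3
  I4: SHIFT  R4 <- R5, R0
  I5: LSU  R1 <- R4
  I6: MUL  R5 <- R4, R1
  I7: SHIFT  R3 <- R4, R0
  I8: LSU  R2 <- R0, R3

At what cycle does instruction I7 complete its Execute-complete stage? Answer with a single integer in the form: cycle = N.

cycle = 19

cycle 1: issue I1 (MUL)
cycle 2: I1 read-ops, issue I2 (SHIFT)
cycle 3: issue I3 (LSU)
cycle 4: I3 read-ops
cycle 5: I3 finished on LSU
cycle 8: I1 finished on MUL
cycle 9: I1→R5
cycle 10: I2 read-ops
cycle 11: I2 finished on SHIFT, I3→R4
cycle 12: I2→R1
cycle 13: issue I4 (SHIFT)
cycle 14: I4 read-ops, issue I5 (LSU)
cycle 15: I4 finished on SHIFT, issue I6 (MUL)
cycle 16: I4→R4
cycle 17: I5 read-ops, issue I7 (SHIFT)
cycle 18: I5 finished on LSU, I7 read-ops
cycle 19: I5→R1, I7 finished on SHIFT
cycle 20: I6 read-ops, I7→R3, issue I8 (LSU)
cycle 21: I8 read-ops
cycle 22: I8 finished on LSU
cycle 23: I8→R2
cycle 26: I6 finished on MUL
cycle 27: I6→R5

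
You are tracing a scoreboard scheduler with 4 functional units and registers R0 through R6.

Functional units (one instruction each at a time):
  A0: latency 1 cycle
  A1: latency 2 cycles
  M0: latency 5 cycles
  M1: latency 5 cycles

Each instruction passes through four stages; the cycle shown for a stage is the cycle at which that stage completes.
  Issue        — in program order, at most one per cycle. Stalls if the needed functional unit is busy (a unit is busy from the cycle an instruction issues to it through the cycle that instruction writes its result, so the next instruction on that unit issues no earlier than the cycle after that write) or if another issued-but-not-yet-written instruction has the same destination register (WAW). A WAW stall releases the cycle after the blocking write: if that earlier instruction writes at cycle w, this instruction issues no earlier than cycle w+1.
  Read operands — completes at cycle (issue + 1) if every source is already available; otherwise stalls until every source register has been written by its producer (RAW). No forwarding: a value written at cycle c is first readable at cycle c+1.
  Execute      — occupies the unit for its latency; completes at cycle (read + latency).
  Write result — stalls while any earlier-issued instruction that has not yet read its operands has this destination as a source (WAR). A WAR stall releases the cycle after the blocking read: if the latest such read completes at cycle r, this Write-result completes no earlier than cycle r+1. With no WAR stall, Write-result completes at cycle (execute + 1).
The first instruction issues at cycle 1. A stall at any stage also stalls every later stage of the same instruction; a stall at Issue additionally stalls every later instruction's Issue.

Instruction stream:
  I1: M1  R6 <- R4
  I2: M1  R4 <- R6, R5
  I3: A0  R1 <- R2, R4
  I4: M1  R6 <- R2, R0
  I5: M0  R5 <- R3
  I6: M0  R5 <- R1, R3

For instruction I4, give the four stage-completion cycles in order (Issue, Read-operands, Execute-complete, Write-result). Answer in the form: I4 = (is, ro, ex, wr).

I4 = (17, 18, 23, 24)

[1] issue I1 (M1)
[2] I1 read-ops
[7] I1 finished on M1
[8] I1→R6
[9] issue I2 (M1)
[10] I2 read-ops | issue I3 (A0)
[15] I2 finished on M1
[16] I2→R4
[17] I3 read-ops | issue I4 (M1)
[18] I3 finished on A0 | I4 read-ops | issue I5 (M0)
[19] I3→R1 | I5 read-ops
[23] I4 finished on M1
[24] I4→R6 | I5 finished on M0
[25] I5→R5
[26] issue I6 (M0)
[27] I6 read-ops
[32] I6 finished on M0
[33] I6→R5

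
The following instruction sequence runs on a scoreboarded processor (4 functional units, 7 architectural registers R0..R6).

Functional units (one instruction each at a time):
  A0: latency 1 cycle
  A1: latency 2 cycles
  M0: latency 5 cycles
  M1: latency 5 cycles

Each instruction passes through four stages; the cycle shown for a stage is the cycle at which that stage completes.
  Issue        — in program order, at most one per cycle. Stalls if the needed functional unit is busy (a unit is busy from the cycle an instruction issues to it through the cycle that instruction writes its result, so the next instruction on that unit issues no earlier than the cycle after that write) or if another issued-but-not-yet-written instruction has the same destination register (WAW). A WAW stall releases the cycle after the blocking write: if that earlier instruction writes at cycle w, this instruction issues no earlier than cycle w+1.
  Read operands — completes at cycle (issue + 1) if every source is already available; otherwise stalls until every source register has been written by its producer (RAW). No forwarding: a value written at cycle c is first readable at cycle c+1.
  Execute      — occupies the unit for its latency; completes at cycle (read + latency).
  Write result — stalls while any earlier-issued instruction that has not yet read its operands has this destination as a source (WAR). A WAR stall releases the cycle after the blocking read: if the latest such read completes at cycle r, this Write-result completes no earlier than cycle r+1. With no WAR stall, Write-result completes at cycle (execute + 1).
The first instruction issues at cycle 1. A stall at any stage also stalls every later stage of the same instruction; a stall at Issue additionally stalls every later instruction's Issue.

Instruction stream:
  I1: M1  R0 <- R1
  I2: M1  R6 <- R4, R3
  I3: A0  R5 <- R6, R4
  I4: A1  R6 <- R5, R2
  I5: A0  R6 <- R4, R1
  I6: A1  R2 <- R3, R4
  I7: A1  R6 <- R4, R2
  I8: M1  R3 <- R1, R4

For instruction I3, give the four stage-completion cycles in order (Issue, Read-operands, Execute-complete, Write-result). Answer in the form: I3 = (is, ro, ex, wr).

I1 -> (1, 2, 7, 8)
I2 -> (9, 10, 15, 16)  // struct: M1 busy until I1 writes@8
I3 -> (10, 17, 18, 19)  // RAW R6: wait I2 write@16
I4 -> (17, 20, 22, 23)  // WAW R6: wait I2 write@16, RAW R5: wait I3 write@19
I5 -> (24, 25, 26, 27)  // WAW R6: wait I4 write@23
I6 -> (25, 26, 28, 29)
I7 -> (30, 31, 33, 34)  // struct: A1 busy until I6 writes@29
I8 -> (31, 32, 37, 38)

I3 = (10, 17, 18, 19)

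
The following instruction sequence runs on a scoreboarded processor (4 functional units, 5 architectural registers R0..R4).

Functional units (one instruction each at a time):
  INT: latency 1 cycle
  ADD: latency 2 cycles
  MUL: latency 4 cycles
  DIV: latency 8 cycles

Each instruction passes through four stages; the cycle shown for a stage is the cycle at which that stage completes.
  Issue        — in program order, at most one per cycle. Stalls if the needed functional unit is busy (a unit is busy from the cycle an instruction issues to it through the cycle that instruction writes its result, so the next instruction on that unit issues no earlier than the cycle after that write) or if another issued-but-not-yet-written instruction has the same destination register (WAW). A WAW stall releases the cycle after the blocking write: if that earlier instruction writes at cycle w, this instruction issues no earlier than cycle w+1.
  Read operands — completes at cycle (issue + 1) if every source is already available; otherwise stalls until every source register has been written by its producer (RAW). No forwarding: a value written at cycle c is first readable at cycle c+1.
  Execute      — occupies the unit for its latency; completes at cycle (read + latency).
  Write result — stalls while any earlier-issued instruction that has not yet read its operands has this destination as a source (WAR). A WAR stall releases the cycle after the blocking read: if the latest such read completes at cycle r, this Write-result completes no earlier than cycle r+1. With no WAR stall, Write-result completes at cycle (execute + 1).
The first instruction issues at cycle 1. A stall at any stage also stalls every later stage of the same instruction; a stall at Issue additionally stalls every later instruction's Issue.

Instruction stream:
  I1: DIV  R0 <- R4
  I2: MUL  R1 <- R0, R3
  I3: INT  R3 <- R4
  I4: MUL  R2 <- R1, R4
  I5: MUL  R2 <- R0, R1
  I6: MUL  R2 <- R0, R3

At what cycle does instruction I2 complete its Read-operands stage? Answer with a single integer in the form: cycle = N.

I1 -> (1, 2, 10, 11)
I2 -> (2, 12, 16, 17)  // RAW R0: wait I1 write@11
I3 -> (3, 4, 5, 13)  // WAR R3: wait I2 read@12
I4 -> (18, 19, 23, 24)  // struct: MUL busy until I2 writes@17
I5 -> (25, 26, 30, 31)  // struct: MUL busy until I4 writes@24
I6 -> (32, 33, 37, 38)  // struct: MUL busy until I5 writes@31

cycle = 12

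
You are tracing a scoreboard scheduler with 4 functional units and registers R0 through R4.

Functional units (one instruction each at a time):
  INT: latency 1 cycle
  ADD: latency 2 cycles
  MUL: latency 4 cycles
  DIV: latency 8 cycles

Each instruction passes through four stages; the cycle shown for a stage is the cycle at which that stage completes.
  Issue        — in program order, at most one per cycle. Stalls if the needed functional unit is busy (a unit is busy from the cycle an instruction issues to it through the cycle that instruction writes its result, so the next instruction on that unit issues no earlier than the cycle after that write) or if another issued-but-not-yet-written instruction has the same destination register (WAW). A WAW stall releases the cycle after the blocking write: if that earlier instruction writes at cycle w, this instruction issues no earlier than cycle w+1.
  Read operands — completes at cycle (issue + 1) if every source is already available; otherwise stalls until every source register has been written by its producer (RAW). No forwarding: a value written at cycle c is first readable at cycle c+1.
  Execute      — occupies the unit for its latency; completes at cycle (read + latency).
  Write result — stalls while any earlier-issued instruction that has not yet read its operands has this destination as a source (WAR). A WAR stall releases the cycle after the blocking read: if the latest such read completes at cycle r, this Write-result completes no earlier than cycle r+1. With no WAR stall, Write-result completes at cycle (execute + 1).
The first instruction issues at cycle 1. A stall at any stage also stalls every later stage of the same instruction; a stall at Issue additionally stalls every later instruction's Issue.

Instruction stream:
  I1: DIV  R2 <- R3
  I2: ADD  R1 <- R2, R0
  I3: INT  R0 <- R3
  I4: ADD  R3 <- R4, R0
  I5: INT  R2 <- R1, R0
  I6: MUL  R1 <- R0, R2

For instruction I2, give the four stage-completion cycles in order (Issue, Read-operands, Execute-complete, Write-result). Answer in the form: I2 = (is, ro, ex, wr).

I2 = (2, 12, 14, 15)

I1 -> (1, 2, 10, 11)
I2 -> (2, 12, 14, 15)  // RAW R2: wait I1 write@11
I3 -> (3, 4, 5, 13)  // WAR R0: wait I2 read@12
I4 -> (16, 17, 19, 20)  // struct: ADD busy until I2 writes@15
I5 -> (17, 18, 19, 20)
I6 -> (18, 21, 25, 26)  // RAW R2: wait I5 write@20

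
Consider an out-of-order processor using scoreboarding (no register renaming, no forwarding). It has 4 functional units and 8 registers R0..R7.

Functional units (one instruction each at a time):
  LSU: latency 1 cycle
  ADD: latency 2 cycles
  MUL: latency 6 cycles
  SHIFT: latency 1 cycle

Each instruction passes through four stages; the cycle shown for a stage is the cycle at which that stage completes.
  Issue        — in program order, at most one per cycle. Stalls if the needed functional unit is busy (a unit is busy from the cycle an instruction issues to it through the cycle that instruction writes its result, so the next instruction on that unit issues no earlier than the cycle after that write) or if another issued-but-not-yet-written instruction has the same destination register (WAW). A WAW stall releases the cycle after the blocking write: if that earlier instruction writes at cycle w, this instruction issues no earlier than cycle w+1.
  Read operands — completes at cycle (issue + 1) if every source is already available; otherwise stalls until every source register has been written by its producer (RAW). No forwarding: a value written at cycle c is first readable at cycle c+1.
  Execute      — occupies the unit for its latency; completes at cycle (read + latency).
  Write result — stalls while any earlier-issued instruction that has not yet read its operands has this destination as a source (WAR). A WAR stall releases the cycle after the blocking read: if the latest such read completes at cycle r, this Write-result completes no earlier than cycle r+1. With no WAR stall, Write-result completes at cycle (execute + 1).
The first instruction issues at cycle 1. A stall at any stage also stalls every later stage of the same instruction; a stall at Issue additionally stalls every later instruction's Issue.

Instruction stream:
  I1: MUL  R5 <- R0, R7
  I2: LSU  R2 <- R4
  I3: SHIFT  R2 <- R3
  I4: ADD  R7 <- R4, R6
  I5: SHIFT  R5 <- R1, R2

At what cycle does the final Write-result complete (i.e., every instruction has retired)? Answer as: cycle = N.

cycle 1: I1 issues→MUL
cycle 2: I1 reads | I2 issues→LSU
cycle 3: I2 reads
cycle 4: I2 exec-done
cycle 5: I2 writes R2
cycle 6: I3 issues→SHIFT
cycle 7: I3 reads | I4 issues→ADD
cycle 8: I1 exec-done | I3 exec-done | I4 reads
cycle 9: I1 writes R5 | I3 writes R2
cycle 10: I4 exec-done | I5 issues→SHIFT
cycle 11: I4 writes R7 | I5 reads
cycle 12: I5 exec-done
cycle 13: I5 writes R5

cycle = 13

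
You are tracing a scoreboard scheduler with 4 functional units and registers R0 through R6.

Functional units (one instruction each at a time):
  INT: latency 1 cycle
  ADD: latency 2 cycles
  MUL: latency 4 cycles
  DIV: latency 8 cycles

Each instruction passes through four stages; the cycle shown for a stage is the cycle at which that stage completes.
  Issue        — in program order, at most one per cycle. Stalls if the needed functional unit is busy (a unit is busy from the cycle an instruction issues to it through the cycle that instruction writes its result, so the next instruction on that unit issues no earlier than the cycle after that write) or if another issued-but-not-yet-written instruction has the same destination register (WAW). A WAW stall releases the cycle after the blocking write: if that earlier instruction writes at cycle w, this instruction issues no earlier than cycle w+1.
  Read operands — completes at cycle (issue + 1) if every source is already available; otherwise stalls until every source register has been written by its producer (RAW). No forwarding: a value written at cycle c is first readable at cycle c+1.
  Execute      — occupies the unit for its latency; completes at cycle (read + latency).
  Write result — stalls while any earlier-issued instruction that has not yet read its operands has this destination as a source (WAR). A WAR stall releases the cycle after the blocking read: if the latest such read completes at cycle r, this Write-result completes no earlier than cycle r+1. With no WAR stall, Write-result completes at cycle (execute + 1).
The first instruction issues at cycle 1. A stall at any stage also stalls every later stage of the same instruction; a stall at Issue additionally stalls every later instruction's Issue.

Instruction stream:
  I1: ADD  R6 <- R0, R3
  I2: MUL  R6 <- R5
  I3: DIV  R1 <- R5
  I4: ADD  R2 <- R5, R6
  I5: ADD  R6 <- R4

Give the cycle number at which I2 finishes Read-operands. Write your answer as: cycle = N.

1) issue 1, read 2, done 4, write 5
2) issue 6, read 7, done 11, write 12  <WAW R6: wait I1 write@5>
3) issue 7, read 8, done 16, write 17
4) issue 8, read 13, done 15, write 16  <RAW R6: wait I2 write@12>
5) issue 17, read 18, done 20, write 21  <struct: ADD busy until I4 writes@16>

cycle = 7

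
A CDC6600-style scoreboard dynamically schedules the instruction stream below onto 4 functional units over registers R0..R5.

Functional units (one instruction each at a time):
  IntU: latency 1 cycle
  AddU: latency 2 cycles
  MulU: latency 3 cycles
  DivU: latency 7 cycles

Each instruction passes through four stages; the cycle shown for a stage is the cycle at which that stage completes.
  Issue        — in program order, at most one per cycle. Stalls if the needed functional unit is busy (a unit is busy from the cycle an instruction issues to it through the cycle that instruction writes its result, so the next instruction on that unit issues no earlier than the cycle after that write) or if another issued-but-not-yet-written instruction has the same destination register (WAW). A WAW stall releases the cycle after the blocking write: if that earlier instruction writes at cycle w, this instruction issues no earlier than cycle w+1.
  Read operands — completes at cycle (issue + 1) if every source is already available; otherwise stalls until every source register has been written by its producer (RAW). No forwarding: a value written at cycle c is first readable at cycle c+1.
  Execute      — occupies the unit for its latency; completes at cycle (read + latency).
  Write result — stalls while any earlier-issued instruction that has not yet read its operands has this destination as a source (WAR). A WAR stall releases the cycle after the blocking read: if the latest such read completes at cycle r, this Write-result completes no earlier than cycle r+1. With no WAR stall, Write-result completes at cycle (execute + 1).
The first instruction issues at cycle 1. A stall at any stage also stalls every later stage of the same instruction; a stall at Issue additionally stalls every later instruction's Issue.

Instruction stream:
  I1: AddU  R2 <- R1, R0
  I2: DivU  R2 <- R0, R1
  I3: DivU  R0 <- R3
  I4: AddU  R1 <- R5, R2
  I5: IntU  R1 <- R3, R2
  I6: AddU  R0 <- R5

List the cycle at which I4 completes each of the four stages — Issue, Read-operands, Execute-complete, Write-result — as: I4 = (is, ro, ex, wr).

I4 = (17, 18, 20, 21)

I1: IS=1 RO=2 EX=4 WR=5
I2: IS=6 RO=7 EX=14 WR=15  [WAW R2: wait I1 write@5]
I3: IS=16 RO=17 EX=24 WR=25  [struct: DivU busy until I2 writes@15]
I4: IS=17 RO=18 EX=20 WR=21
I5: IS=22 RO=23 EX=24 WR=25  [WAW R1: wait I4 write@21]
I6: IS=26 RO=27 EX=29 WR=30  [WAW R0: wait I3 write@25]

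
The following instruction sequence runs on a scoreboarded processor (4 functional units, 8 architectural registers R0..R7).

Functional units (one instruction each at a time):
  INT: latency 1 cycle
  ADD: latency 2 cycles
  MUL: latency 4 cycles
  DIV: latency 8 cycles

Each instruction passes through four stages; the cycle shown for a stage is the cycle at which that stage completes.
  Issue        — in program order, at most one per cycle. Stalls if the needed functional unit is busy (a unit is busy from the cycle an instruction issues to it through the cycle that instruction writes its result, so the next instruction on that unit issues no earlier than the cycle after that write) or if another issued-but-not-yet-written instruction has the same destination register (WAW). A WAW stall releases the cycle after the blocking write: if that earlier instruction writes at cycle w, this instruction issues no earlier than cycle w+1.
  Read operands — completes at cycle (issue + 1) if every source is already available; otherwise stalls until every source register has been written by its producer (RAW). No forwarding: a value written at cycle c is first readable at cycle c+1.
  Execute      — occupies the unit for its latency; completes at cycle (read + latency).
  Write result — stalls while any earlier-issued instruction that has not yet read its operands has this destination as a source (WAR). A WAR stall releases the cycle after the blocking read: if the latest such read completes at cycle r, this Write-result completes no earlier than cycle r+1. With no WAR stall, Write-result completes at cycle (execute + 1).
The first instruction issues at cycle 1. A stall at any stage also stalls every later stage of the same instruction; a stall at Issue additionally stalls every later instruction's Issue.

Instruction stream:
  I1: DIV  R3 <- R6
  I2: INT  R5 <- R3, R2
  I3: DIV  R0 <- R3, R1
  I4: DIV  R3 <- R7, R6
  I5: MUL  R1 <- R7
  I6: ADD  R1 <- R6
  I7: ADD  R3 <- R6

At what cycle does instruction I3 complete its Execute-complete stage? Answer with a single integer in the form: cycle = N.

cycle = 21

1) issue 1, read 2, done 10, write 11
2) issue 2, read 12, done 13, write 14  <RAW R3: wait I1 write@11>
3) issue 12, read 13, done 21, write 22  <struct: DIV busy until I1 writes@11>
4) issue 23, read 24, done 32, write 33  <struct: DIV busy until I3 writes@22>
5) issue 24, read 25, done 29, write 30
6) issue 31, read 32, done 34, write 35  <WAW R1: wait I5 write@30>
7) issue 36, read 37, done 39, write 40  <struct: ADD busy until I6 writes@35>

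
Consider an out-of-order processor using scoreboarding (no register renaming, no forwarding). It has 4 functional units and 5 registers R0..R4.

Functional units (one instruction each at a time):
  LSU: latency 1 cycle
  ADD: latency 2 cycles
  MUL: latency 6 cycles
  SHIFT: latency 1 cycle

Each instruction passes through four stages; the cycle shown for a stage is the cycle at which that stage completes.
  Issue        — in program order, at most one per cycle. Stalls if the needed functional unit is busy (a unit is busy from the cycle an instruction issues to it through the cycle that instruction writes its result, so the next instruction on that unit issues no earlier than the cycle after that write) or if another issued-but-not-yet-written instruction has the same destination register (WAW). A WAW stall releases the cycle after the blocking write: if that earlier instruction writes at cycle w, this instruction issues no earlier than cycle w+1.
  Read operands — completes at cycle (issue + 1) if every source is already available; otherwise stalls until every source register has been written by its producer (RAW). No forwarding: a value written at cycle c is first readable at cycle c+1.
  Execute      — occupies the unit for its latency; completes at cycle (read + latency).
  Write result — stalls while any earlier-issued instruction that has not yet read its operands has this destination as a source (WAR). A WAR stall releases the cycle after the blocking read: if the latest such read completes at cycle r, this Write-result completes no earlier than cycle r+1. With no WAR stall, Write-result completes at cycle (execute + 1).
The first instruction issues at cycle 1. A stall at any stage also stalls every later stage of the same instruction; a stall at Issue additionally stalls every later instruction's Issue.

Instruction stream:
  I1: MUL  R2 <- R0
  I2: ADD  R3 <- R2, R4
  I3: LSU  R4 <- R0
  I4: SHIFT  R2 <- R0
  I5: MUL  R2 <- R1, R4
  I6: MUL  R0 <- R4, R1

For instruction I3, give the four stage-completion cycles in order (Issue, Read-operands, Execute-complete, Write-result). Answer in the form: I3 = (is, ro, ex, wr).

I3 = (3, 4, 5, 11)

I1: IS=1 RO=2 EX=8 WR=9
I2: IS=2 RO=10 EX=12 WR=13  [RAW R2: wait I1 write@9]
I3: IS=3 RO=4 EX=5 WR=11  [WAR R4: wait I2 read@10]
I4: IS=10 RO=11 EX=12 WR=13  [WAW R2: wait I1 write@9]
I5: IS=14 RO=15 EX=21 WR=22  [WAW R2: wait I4 write@13]
I6: IS=23 RO=24 EX=30 WR=31  [struct: MUL busy until I5 writes@22]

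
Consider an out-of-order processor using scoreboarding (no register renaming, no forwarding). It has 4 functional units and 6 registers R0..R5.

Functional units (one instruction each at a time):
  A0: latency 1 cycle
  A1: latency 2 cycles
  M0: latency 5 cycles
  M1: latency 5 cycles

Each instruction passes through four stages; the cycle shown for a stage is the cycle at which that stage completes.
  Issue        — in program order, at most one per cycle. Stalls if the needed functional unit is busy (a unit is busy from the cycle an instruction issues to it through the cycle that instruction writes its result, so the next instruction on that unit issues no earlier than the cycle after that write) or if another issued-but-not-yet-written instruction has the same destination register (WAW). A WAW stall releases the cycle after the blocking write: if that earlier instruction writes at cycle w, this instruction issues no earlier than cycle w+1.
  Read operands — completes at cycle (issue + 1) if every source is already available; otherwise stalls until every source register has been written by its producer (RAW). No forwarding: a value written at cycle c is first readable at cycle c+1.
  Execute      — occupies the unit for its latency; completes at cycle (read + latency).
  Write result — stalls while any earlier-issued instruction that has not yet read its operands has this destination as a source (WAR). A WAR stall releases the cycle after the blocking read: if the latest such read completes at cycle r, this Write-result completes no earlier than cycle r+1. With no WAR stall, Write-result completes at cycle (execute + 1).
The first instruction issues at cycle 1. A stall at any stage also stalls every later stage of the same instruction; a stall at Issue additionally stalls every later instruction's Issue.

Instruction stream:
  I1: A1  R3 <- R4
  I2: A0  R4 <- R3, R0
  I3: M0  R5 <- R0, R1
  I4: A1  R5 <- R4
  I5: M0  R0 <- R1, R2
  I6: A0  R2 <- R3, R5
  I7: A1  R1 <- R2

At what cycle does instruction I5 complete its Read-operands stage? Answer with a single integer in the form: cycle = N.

t=1  I1 issues→A1
t=2  I1 reads, I2 issues→A0
t=3  I3 issues→M0
t=4  I1 exec-done, I3 reads
t=5  I1 writes R3
t=6  I2 reads
t=7  I2 exec-done
t=8  I2 writes R4
t=9  I3 exec-done
t=10  I3 writes R5
t=11  I4 issues→A1
t=12  I4 reads, I5 issues→M0
t=13  I5 reads, I6 issues→A0
t=14  I4 exec-done
t=15  I4 writes R5
t=16  I6 reads, I7 issues→A1
t=17  I6 exec-done
t=18  I5 exec-done, I6 writes R2
t=19  I5 writes R0, I7 reads
t=21  I7 exec-done
t=22  I7 writes R1

cycle = 13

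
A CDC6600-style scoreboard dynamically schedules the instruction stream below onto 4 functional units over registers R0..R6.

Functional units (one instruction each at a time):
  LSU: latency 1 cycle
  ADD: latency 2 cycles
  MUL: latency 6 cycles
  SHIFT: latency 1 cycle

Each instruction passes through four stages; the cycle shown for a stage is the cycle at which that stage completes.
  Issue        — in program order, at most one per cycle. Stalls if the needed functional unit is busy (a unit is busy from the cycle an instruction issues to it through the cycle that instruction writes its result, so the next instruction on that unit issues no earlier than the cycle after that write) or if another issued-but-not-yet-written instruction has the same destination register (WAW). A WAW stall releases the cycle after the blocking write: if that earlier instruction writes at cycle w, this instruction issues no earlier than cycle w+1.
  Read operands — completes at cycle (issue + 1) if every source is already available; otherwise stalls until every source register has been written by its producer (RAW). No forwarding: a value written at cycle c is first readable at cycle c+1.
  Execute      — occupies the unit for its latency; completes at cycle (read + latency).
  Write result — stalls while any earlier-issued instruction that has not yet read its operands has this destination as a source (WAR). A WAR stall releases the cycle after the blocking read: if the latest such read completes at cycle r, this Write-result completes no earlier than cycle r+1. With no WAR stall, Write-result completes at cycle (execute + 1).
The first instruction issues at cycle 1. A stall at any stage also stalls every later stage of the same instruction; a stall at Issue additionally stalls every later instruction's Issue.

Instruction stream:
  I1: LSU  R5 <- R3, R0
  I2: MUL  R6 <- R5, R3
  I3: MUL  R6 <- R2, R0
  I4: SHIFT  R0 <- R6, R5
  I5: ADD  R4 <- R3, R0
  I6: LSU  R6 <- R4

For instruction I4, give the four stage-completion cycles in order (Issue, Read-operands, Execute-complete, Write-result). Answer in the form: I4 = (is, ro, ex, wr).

I4 = (14, 22, 23, 24)

I1 -> (1, 2, 3, 4)
I2 -> (2, 5, 11, 12)  // RAW R5: wait I1 write@4
I3 -> (13, 14, 20, 21)  // struct: MUL busy until I2 writes@12
I4 -> (14, 22, 23, 24)  // RAW R6: wait I3 write@21
I5 -> (15, 25, 27, 28)  // RAW R0: wait I4 write@24
I6 -> (22, 29, 30, 31)  // WAW R6: wait I3 write@21, RAW R4: wait I5 write@28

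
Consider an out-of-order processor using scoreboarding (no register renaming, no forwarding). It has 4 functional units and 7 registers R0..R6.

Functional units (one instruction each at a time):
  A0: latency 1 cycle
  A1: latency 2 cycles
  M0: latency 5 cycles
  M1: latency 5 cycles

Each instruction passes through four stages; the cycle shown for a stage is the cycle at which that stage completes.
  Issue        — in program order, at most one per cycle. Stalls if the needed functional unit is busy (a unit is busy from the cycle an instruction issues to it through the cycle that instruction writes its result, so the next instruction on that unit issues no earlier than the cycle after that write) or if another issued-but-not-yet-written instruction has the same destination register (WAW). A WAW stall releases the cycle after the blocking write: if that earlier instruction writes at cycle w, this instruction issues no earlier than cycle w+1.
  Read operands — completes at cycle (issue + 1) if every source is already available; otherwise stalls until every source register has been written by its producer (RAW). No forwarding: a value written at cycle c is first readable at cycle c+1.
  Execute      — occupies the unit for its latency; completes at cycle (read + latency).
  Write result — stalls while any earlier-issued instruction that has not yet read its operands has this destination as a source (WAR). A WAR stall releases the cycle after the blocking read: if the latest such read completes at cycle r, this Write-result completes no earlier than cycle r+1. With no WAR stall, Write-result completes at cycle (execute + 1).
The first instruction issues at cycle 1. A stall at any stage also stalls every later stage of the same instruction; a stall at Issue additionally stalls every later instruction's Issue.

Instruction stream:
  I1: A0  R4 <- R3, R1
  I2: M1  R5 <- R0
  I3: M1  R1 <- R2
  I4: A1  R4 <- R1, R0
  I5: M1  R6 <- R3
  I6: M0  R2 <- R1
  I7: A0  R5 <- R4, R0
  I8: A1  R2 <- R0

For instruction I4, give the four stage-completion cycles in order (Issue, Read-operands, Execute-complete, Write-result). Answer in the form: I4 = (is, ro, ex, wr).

I4 = (11, 18, 20, 21)

[1] I1 issues→A0
[2] I1 reads, I2 issues→M1
[3] I1 exec-done, I2 reads
[4] I1 writes R4
[8] I2 exec-done
[9] I2 writes R5
[10] I3 issues→M1
[11] I3 reads, I4 issues→A1
[16] I3 exec-done
[17] I3 writes R1
[18] I4 reads, I5 issues→M1
[19] I5 reads, I6 issues→M0
[20] I4 exec-done, I6 reads, I7 issues→A0
[21] I4 writes R4
[22] I7 reads
[23] I7 exec-done
[24] I5 exec-done, I7 writes R5
[25] I5 writes R6, I6 exec-done
[26] I6 writes R2
[27] I8 issues→A1
[28] I8 reads
[30] I8 exec-done
[31] I8 writes R2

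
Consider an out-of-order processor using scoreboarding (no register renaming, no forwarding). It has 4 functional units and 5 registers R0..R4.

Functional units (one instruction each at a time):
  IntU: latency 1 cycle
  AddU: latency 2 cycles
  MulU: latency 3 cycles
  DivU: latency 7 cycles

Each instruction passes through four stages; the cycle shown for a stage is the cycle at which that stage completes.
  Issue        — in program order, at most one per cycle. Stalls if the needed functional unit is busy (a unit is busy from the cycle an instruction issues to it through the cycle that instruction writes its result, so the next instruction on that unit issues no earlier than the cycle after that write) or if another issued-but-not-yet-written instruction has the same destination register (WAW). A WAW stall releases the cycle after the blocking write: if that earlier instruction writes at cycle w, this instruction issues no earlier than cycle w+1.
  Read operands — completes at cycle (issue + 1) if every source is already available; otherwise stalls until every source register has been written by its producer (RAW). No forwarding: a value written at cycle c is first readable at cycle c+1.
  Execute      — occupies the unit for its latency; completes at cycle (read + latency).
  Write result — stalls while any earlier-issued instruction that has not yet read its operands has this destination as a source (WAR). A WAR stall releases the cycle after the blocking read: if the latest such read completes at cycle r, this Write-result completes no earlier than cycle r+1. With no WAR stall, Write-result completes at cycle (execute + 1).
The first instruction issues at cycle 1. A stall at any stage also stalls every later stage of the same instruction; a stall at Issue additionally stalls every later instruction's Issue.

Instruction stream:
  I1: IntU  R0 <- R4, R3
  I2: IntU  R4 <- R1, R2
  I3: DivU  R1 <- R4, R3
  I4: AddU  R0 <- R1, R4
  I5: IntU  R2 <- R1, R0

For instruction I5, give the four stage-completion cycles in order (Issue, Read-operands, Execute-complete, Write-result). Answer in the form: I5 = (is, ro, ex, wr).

I5 = (9, 22, 23, 24)

1) issue 1, read 2, done 3, write 4
2) issue 5, read 6, done 7, write 8  <struct: IntU busy until I1 writes@4>
3) issue 6, read 9, done 16, write 17  <RAW R4: wait I2 write@8>
4) issue 7, read 18, done 20, write 21  <RAW R1: wait I3 write@17>
5) issue 9, read 22, done 23, write 24  <struct: IntU busy until I2 writes@8 / RAW R0: wait I4 write@21>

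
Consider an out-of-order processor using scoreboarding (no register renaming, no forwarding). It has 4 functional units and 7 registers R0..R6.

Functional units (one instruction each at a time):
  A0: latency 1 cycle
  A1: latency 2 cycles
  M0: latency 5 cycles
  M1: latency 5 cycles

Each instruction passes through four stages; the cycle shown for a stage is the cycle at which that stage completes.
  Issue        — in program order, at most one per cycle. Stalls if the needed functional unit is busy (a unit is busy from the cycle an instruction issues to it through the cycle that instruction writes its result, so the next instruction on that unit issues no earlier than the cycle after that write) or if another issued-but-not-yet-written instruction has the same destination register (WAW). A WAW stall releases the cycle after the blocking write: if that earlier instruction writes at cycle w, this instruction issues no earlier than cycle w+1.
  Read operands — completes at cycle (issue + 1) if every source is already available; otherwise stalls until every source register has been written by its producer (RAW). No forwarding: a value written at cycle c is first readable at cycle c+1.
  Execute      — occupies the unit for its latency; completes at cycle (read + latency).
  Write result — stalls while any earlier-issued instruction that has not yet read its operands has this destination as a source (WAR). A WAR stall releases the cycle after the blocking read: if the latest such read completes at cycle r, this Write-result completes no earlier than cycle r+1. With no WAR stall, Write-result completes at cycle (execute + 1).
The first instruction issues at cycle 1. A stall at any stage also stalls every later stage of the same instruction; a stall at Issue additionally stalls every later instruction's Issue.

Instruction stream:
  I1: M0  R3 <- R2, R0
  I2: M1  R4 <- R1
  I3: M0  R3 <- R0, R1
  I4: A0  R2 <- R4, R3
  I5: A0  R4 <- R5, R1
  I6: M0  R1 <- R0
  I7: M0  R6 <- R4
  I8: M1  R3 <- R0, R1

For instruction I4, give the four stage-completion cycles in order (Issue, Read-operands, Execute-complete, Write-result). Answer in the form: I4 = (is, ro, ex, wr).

[1] I1→M0
[2] I1 RO | I2→M1
[3] I2 RO
[7] I1 EX
[8] I1 WR R3 | I2 EX
[9] I2 WR R4 | I3→M0
[10] I3 RO | I4→A0
[15] I3 EX
[16] I3 WR R3
[17] I4 RO
[18] I4 EX
[19] I4 WR R2
[20] I5→A0
[21] I5 RO | I6→M0
[22] I5 EX | I6 RO
[23] I5 WR R4
[27] I6 EX
[28] I6 WR R1
[29] I7→M0
[30] I7 RO | I8→M1
[31] I8 RO
[35] I7 EX
[36] I7 WR R6 | I8 EX
[37] I8 WR R3

I4 = (10, 17, 18, 19)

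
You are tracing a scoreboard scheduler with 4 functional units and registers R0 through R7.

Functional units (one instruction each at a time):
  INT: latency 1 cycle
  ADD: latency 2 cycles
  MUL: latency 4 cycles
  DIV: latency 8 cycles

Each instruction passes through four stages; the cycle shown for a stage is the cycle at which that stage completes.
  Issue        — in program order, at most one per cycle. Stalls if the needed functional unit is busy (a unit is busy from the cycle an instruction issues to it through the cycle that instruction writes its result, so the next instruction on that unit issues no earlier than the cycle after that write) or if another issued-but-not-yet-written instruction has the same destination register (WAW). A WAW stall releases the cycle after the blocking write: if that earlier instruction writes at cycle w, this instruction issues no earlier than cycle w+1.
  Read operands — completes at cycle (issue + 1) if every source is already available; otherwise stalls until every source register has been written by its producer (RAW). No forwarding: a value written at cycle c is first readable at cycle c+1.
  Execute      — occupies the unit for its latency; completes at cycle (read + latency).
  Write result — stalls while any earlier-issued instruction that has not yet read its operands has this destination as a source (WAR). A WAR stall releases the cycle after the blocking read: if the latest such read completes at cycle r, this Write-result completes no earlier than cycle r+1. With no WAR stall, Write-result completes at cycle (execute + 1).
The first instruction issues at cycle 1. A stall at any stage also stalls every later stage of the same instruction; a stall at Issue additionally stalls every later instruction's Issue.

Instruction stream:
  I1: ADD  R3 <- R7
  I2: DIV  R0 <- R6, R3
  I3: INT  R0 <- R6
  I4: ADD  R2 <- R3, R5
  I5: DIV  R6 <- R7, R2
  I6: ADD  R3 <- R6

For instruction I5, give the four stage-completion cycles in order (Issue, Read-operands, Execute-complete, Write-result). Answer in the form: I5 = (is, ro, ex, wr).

I5 = (18, 22, 30, 31)

c1: I1 issues→ADD
c2: I1 reads | I2 issues→DIV
c4: I1 exec-done
c5: I1 writes R3
c6: I2 reads
c14: I2 exec-done
c15: I2 writes R0
c16: I3 issues→INT
c17: I3 reads | I4 issues→ADD
c18: I3 exec-done | I4 reads | I5 issues→DIV
c19: I3 writes R0
c20: I4 exec-done
c21: I4 writes R2
c22: I5 reads | I6 issues→ADD
c30: I5 exec-done
c31: I5 writes R6
c32: I6 reads
c34: I6 exec-done
c35: I6 writes R3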